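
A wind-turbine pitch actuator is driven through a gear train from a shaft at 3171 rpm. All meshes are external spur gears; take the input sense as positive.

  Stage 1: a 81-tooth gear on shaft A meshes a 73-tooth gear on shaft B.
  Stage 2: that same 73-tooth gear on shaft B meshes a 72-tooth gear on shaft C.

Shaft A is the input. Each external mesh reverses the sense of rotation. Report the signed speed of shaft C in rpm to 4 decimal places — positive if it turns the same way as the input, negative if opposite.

Stage 1 [81T→73T]: ω = 3171.0000×81/73 = 3518.5068 rpm, dir flips to −; running = −3518.5068
Stage 2 [73T→72T]: ω = 3518.5068×73/72 = 3567.3750 rpm, dir flips to +; running = +3567.3750

+3567.3750 rpm (same as input, |ω| = 3567.3750 rpm)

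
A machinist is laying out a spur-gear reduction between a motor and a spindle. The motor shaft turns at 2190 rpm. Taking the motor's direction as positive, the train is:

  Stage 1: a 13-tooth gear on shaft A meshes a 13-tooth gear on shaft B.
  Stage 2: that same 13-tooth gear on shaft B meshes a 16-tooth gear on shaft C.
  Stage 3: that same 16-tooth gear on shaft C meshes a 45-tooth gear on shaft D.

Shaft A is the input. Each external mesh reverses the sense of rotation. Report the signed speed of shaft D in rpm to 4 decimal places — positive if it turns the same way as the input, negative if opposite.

Stage 1 [13T→13T]: ω = 2190.0000×13/13 = 2190.0000 rpm, dir flips to −; running = −2190.0000
Stage 2 [13T→16T]: ω = 2190.0000×13/16 = 1779.3750 rpm, dir flips to +; running = +1779.3750
Stage 3 [16T→45T]: ω = 1779.3750×16/45 = 632.6667 rpm, dir flips to −; running = −632.6667

-632.6667 rpm (opposite to input, |ω| = 632.6667 rpm)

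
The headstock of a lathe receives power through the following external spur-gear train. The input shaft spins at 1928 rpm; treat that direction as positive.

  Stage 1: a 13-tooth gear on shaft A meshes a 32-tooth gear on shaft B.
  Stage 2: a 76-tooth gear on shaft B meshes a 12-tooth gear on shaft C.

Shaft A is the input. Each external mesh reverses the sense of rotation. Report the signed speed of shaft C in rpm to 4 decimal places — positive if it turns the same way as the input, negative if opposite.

+4960.5833 rpm (same as input, |ω| = 4960.5833 rpm)

Stage 1 [13T→32T]: ω = 1928.0000×13/32 = 783.2500 rpm, dir flips to −; running = −783.2500
Stage 2 [76T→12T]: ω = 783.2500×76/12 = 4960.5833 rpm, dir flips to +; running = +4960.5833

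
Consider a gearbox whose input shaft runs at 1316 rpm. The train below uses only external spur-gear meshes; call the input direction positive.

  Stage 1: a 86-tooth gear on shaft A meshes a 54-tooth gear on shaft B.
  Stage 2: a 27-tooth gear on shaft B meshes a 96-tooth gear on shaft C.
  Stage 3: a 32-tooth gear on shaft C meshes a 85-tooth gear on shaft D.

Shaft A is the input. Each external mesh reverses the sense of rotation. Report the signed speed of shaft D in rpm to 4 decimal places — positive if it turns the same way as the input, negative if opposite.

Stage 1 [86T→54T]: ω = 1316.0000×86/54 = 2095.8519 rpm, dir flips to −; running = −2095.8519
Stage 2 [27T→96T]: ω = 2095.8519×27/96 = 589.4583 rpm, dir flips to +; running = +589.4583
Stage 3 [32T→85T]: ω = 589.4583×32/85 = 221.9137 rpm, dir flips to −; running = −221.9137

-221.9137 rpm (opposite to input, |ω| = 221.9137 rpm)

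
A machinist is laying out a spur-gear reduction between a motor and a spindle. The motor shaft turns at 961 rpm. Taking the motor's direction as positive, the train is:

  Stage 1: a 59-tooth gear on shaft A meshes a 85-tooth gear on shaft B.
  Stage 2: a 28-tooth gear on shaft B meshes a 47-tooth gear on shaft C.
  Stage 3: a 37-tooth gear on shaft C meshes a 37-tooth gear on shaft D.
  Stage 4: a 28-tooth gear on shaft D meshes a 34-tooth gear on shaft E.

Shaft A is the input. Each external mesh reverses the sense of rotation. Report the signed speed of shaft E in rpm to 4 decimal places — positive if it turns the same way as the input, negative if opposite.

+327.2621 rpm (same as input, |ω| = 327.2621 rpm)

Stage 1 [59T→85T]: ω = 961.0000×59/85 = 667.0471 rpm, dir flips to −; running = −667.0471
Stage 2 [28T→47T]: ω = 667.0471×28/47 = 397.3897 rpm, dir flips to +; running = +397.3897
Stage 3 [37T→37T]: ω = 397.3897×37/37 = 397.3897 rpm, dir flips to −; running = −397.3897
Stage 4 [28T→34T]: ω = 397.3897×28/34 = 327.2621 rpm, dir flips to +; running = +327.2621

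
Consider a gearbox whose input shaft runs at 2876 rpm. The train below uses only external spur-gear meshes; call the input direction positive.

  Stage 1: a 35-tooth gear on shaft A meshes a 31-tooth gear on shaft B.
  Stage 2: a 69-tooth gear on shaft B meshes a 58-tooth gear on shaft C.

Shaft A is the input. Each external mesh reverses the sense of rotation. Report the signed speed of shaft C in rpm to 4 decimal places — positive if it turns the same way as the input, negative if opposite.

+3862.9255 rpm (same as input, |ω| = 3862.9255 rpm)

Stage 1 [35T→31T]: ω = 2876.0000×35/31 = 3247.0968 rpm, dir flips to −; running = −3247.0968
Stage 2 [69T→58T]: ω = 3247.0968×69/58 = 3862.9255 rpm, dir flips to +; running = +3862.9255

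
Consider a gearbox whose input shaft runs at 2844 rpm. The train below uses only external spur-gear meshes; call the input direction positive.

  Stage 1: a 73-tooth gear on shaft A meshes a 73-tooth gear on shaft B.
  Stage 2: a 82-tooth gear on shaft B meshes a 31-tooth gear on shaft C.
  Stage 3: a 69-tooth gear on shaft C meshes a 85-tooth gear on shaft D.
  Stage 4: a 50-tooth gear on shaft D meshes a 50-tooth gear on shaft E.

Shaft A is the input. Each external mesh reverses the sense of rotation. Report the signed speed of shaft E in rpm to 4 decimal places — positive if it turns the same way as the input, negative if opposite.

Stage 1 [73T→73T]: ω = 2844.0000×73/73 = 2844.0000 rpm, dir flips to −; running = −2844.0000
Stage 2 [82T→31T]: ω = 2844.0000×82/31 = 7522.8387 rpm, dir flips to +; running = +7522.8387
Stage 3 [69T→85T]: ω = 7522.8387×69/85 = 6106.7750 rpm, dir flips to −; running = −6106.7750
Stage 4 [50T→50T]: ω = 6106.7750×50/50 = 6106.7750 rpm, dir flips to +; running = +6106.7750

+6106.7750 rpm (same as input, |ω| = 6106.7750 rpm)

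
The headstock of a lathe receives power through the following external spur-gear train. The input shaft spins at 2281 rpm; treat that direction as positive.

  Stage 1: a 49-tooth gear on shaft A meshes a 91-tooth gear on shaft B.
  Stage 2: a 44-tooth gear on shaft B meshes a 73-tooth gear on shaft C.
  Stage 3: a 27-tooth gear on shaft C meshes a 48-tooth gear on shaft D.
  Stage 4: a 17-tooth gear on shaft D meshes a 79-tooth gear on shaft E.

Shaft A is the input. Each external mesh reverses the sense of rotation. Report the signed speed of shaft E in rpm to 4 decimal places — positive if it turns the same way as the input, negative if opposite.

Stage 1 [49T→91T]: ω = 2281.0000×49/91 = 1228.2308 rpm, dir flips to −; running = −1228.2308
Stage 2 [44T→73T]: ω = 1228.2308×44/73 = 740.3035 rpm, dir flips to +; running = +740.3035
Stage 3 [27T→48T]: ω = 740.3035×27/48 = 416.4207 rpm, dir flips to −; running = −416.4207
Stage 4 [17T→79T]: ω = 416.4207×17/79 = 89.6095 rpm, dir flips to +; running = +89.6095

+89.6095 rpm (same as input, |ω| = 89.6095 rpm)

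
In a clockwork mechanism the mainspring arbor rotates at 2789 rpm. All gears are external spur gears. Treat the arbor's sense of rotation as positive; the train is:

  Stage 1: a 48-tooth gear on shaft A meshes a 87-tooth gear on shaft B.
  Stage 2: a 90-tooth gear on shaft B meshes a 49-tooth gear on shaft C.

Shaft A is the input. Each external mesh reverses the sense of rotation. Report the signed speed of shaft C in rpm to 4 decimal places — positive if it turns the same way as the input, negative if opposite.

+2826.2913 rpm (same as input, |ω| = 2826.2913 rpm)

Stage 1 [48T→87T]: ω = 2789.0000×48/87 = 1538.7586 rpm, dir flips to −; running = −1538.7586
Stage 2 [90T→49T]: ω = 1538.7586×90/49 = 2826.2913 rpm, dir flips to +; running = +2826.2913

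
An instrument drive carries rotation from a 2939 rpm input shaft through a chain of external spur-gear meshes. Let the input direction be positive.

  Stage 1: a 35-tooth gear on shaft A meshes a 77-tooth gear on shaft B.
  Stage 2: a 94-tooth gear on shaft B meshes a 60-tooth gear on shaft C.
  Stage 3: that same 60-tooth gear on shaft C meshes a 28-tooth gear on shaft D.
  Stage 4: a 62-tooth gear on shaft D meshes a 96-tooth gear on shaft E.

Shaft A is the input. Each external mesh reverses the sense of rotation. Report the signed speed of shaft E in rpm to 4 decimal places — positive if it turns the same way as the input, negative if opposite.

+2896.4577 rpm (same as input, |ω| = 2896.4577 rpm)

Stage 1 [35T→77T]: ω = 2939.0000×35/77 = 1335.9091 rpm, dir flips to −; running = −1335.9091
Stage 2 [94T→60T]: ω = 1335.9091×94/60 = 2092.9242 rpm, dir flips to +; running = +2092.9242
Stage 3 [60T→28T]: ω = 2092.9242×60/28 = 4484.8377 rpm, dir flips to −; running = −4484.8377
Stage 4 [62T→96T]: ω = 4484.8377×62/96 = 2896.4577 rpm, dir flips to +; running = +2896.4577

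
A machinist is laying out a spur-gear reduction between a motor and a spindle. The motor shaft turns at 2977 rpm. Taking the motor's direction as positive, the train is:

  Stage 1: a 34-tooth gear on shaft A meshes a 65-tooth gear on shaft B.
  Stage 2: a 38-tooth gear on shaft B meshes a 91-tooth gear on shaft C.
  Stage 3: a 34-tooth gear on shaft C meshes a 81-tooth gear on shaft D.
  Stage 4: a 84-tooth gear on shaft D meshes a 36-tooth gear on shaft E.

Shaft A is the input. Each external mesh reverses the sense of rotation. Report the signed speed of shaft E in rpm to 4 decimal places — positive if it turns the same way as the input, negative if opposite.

+636.8795 rpm (same as input, |ω| = 636.8795 rpm)

Stage 1 [34T→65T]: ω = 2977.0000×34/65 = 1557.2000 rpm, dir flips to −; running = −1557.2000
Stage 2 [38T→91T]: ω = 1557.2000×38/91 = 650.2593 rpm, dir flips to +; running = +650.2593
Stage 3 [34T→81T]: ω = 650.2593×34/81 = 272.9484 rpm, dir flips to −; running = −272.9484
Stage 4 [84T→36T]: ω = 272.9484×84/36 = 636.8795 rpm, dir flips to +; running = +636.8795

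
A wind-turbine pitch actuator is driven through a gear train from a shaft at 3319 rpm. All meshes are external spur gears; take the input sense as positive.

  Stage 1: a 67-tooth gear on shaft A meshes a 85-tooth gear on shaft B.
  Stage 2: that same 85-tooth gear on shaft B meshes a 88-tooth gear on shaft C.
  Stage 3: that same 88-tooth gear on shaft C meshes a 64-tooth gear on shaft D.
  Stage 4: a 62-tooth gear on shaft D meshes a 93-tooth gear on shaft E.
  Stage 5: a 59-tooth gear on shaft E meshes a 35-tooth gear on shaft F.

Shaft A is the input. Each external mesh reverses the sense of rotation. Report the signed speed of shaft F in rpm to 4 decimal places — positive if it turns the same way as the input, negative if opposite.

-3904.7640 rpm (opposite to input, |ω| = 3904.7640 rpm)

Stage 1 [67T→85T]: ω = 3319.0000×67/85 = 2616.1529 rpm, dir flips to −; running = −2616.1529
Stage 2 [85T→88T]: ω = 2616.1529×85/88 = 2526.9659 rpm, dir flips to +; running = +2526.9659
Stage 3 [88T→64T]: ω = 2526.9659×88/64 = 3474.5781 rpm, dir flips to −; running = −3474.5781
Stage 4 [62T→93T]: ω = 3474.5781×62/93 = 2316.3854 rpm, dir flips to +; running = +2316.3854
Stage 5 [59T→35T]: ω = 2316.3854×59/35 = 3904.7640 rpm, dir flips to −; running = −3904.7640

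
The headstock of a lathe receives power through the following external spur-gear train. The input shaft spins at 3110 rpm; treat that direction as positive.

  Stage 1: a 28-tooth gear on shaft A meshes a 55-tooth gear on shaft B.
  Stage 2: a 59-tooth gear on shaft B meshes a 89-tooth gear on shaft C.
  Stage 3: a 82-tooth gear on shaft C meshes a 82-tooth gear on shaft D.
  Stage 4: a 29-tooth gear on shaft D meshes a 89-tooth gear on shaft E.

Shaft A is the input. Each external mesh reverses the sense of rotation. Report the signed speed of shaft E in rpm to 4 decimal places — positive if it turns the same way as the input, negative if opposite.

+341.9997 rpm (same as input, |ω| = 341.9997 rpm)

Stage 1 [28T→55T]: ω = 3110.0000×28/55 = 1583.2727 rpm, dir flips to −; running = −1583.2727
Stage 2 [59T→89T]: ω = 1583.2727×59/89 = 1049.5853 rpm, dir flips to +; running = +1049.5853
Stage 3 [82T→82T]: ω = 1049.5853×82/82 = 1049.5853 rpm, dir flips to −; running = −1049.5853
Stage 4 [29T→89T]: ω = 1049.5853×29/89 = 341.9997 rpm, dir flips to +; running = +341.9997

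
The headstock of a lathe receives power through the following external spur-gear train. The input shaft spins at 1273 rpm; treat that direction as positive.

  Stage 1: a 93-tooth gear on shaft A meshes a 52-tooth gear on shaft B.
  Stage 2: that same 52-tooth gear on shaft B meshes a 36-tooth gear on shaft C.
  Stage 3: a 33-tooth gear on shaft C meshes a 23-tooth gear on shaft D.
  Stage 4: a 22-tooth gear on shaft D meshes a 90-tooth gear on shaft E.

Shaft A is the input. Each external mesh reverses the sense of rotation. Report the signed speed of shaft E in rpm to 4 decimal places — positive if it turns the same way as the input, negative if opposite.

Stage 1 [93T→52T]: ω = 1273.0000×93/52 = 2276.7115 rpm, dir flips to −; running = −2276.7115
Stage 2 [52T→36T]: ω = 2276.7115×52/36 = 3288.5833 rpm, dir flips to +; running = +3288.5833
Stage 3 [33T→23T]: ω = 3288.5833×33/23 = 4718.4022 rpm, dir flips to −; running = −4718.4022
Stage 4 [22T→90T]: ω = 4718.4022×22/90 = 1153.3872 rpm, dir flips to +; running = +1153.3872

+1153.3872 rpm (same as input, |ω| = 1153.3872 rpm)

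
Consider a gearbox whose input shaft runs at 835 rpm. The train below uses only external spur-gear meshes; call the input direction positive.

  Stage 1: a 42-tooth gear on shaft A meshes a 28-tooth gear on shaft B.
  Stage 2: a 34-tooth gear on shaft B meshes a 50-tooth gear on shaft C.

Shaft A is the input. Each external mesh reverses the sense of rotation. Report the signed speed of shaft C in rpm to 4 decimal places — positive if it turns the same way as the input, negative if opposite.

+851.7000 rpm (same as input, |ω| = 851.7000 rpm)

Stage 1 [42T→28T]: ω = 835.0000×42/28 = 1252.5000 rpm, dir flips to −; running = −1252.5000
Stage 2 [34T→50T]: ω = 1252.5000×34/50 = 851.7000 rpm, dir flips to +; running = +851.7000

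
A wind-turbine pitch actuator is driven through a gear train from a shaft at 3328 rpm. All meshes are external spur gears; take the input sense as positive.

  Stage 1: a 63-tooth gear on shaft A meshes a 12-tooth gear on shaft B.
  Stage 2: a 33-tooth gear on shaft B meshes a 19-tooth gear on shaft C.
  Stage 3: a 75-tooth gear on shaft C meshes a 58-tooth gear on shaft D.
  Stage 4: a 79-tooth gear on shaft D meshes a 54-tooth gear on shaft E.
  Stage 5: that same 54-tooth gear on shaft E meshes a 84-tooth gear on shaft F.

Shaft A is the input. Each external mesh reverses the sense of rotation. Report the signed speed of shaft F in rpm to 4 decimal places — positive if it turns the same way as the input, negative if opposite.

-36904.9002 rpm (opposite to input, |ω| = 36904.9002 rpm)

Stage 1 [63T→12T]: ω = 3328.0000×63/12 = 17472.0000 rpm, dir flips to −; running = −17472.0000
Stage 2 [33T→19T]: ω = 17472.0000×33/19 = 30346.1053 rpm, dir flips to +; running = +30346.1053
Stage 3 [75T→58T]: ω = 30346.1053×75/58 = 39240.6534 rpm, dir flips to −; running = −39240.6534
Stage 4 [79T→54T]: ω = 39240.6534×79/54 = 57407.6225 rpm, dir flips to +; running = +57407.6225
Stage 5 [54T→84T]: ω = 57407.6225×54/84 = 36904.9002 rpm, dir flips to −; running = −36904.9002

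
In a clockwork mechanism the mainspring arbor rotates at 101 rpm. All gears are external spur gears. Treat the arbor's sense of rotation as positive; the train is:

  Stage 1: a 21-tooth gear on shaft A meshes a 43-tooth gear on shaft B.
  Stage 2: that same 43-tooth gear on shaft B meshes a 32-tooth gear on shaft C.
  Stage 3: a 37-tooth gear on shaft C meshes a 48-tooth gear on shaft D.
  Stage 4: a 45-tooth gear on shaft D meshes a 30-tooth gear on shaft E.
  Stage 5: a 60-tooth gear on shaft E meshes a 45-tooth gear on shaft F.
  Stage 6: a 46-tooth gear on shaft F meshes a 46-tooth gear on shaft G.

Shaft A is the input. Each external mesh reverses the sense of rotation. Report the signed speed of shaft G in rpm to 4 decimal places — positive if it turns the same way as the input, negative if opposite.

+102.1836 rpm (same as input, |ω| = 102.1836 rpm)

Stage 1 [21T→43T]: ω = 101.0000×21/43 = 49.3256 rpm, dir flips to −; running = −49.3256
Stage 2 [43T→32T]: ω = 49.3256×43/32 = 66.2812 rpm, dir flips to +; running = +66.2812
Stage 3 [37T→48T]: ω = 66.2812×37/48 = 51.0918 rpm, dir flips to −; running = −51.0918
Stage 4 [45T→30T]: ω = 51.0918×45/30 = 76.6377 rpm, dir flips to +; running = +76.6377
Stage 5 [60T→45T]: ω = 76.6377×60/45 = 102.1836 rpm, dir flips to −; running = −102.1836
Stage 6 [46T→46T]: ω = 102.1836×46/46 = 102.1836 rpm, dir flips to +; running = +102.1836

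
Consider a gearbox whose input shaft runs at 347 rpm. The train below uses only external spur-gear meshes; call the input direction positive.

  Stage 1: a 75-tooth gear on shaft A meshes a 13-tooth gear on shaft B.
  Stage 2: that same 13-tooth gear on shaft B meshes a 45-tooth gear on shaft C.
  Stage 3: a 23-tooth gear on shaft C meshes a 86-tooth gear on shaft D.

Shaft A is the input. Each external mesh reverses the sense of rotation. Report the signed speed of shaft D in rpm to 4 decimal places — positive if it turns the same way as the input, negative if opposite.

-154.6705 rpm (opposite to input, |ω| = 154.6705 rpm)

Stage 1 [75T→13T]: ω = 347.0000×75/13 = 2001.9231 rpm, dir flips to −; running = −2001.9231
Stage 2 [13T→45T]: ω = 2001.9231×13/45 = 578.3333 rpm, dir flips to +; running = +578.3333
Stage 3 [23T→86T]: ω = 578.3333×23/86 = 154.6705 rpm, dir flips to −; running = −154.6705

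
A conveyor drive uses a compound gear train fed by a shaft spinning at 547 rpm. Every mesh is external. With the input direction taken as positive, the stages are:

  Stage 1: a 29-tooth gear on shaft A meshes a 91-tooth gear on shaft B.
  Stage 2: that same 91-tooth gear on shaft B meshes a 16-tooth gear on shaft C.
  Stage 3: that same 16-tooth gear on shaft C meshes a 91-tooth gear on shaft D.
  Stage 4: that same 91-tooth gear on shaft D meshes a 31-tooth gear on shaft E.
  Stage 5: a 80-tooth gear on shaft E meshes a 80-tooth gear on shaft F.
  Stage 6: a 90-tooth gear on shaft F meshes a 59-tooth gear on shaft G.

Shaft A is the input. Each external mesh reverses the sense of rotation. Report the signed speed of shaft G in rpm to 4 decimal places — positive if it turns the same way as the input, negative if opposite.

+780.5741 rpm (same as input, |ω| = 780.5741 rpm)

Stage 1 [29T→91T]: ω = 547.0000×29/91 = 174.3187 rpm, dir flips to −; running = −174.3187
Stage 2 [91T→16T]: ω = 174.3187×91/16 = 991.4375 rpm, dir flips to +; running = +991.4375
Stage 3 [16T→91T]: ω = 991.4375×16/91 = 174.3187 rpm, dir flips to −; running = −174.3187
Stage 4 [91T→31T]: ω = 174.3187×91/31 = 511.7097 rpm, dir flips to +; running = +511.7097
Stage 5 [80T→80T]: ω = 511.7097×80/80 = 511.7097 rpm, dir flips to −; running = −511.7097
Stage 6 [90T→59T]: ω = 511.7097×90/59 = 780.5741 rpm, dir flips to +; running = +780.5741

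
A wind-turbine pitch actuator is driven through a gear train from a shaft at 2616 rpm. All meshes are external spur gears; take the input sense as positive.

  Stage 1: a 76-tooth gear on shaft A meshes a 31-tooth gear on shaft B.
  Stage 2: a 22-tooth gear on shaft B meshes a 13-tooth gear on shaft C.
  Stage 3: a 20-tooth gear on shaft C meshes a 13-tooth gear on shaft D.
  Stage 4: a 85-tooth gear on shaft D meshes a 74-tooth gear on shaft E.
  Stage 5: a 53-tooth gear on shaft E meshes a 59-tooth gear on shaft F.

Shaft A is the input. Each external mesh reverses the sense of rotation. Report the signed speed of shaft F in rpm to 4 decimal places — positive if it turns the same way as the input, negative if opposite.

-17229.2619 rpm (opposite to input, |ω| = 17229.2619 rpm)

Stage 1 [76T→31T]: ω = 2616.0000×76/31 = 6413.4194 rpm, dir flips to −; running = −6413.4194
Stage 2 [22T→13T]: ω = 6413.4194×22/13 = 10853.4789 rpm, dir flips to +; running = +10853.4789
Stage 3 [20T→13T]: ω = 10853.4789×20/13 = 16697.6599 rpm, dir flips to −; running = −16697.6599
Stage 4 [85T→74T]: ω = 16697.6599×85/74 = 19179.7444 rpm, dir flips to +; running = +19179.7444
Stage 5 [53T→59T]: ω = 19179.7444×53/59 = 17229.2619 rpm, dir flips to −; running = −17229.2619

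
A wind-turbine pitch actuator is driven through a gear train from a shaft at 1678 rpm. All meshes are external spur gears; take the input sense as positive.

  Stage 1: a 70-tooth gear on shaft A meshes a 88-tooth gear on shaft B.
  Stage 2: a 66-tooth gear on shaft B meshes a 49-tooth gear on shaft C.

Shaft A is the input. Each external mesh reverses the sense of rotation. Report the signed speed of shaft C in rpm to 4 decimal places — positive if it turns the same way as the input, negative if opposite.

+1797.8571 rpm (same as input, |ω| = 1797.8571 rpm)

Stage 1 [70T→88T]: ω = 1678.0000×70/88 = 1334.7727 rpm, dir flips to −; running = −1334.7727
Stage 2 [66T→49T]: ω = 1334.7727×66/49 = 1797.8571 rpm, dir flips to +; running = +1797.8571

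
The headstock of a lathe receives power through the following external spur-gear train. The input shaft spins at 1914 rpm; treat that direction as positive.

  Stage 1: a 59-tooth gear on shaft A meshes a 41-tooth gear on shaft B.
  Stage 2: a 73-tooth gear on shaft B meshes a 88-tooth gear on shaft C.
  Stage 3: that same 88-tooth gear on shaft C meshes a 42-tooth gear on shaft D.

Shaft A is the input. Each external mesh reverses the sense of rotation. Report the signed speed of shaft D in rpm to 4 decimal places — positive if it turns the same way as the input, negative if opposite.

-4787.2230 rpm (opposite to input, |ω| = 4787.2230 rpm)

Stage 1 [59T→41T]: ω = 1914.0000×59/41 = 2754.2927 rpm, dir flips to −; running = −2754.2927
Stage 2 [73T→88T]: ω = 2754.2927×73/88 = 2284.8110 rpm, dir flips to +; running = +2284.8110
Stage 3 [88T→42T]: ω = 2284.8110×88/42 = 4787.2230 rpm, dir flips to −; running = −4787.2230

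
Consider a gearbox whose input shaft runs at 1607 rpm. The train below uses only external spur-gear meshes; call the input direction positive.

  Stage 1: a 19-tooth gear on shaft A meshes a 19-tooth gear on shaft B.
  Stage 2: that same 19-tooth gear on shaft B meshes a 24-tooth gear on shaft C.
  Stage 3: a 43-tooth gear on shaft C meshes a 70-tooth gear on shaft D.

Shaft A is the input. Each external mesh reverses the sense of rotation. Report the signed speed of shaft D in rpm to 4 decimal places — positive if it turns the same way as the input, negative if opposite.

-781.4994 rpm (opposite to input, |ω| = 781.4994 rpm)

Stage 1 [19T→19T]: ω = 1607.0000×19/19 = 1607.0000 rpm, dir flips to −; running = −1607.0000
Stage 2 [19T→24T]: ω = 1607.0000×19/24 = 1272.2083 rpm, dir flips to +; running = +1272.2083
Stage 3 [43T→70T]: ω = 1272.2083×43/70 = 781.4994 rpm, dir flips to −; running = −781.4994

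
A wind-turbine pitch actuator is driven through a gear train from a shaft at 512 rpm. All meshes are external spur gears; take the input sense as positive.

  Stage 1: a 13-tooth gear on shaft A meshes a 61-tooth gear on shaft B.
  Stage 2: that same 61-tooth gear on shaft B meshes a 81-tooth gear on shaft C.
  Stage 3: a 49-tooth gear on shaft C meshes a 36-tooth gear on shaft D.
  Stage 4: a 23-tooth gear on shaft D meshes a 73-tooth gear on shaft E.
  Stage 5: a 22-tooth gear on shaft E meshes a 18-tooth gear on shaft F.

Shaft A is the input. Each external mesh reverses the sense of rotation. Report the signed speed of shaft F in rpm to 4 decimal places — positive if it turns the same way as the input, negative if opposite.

Stage 1 [13T→61T]: ω = 512.0000×13/61 = 109.1148 rpm, dir flips to −; running = −109.1148
Stage 2 [61T→81T]: ω = 109.1148×61/81 = 82.1728 rpm, dir flips to +; running = +82.1728
Stage 3 [49T→36T]: ω = 82.1728×49/36 = 111.8464 rpm, dir flips to −; running = −111.8464
Stage 4 [23T→73T]: ω = 111.8464×23/73 = 35.2393 rpm, dir flips to +; running = +35.2393
Stage 5 [22T→18T]: ω = 35.2393×22/18 = 43.0702 rpm, dir flips to −; running = −43.0702

-43.0702 rpm (opposite to input, |ω| = 43.0702 rpm)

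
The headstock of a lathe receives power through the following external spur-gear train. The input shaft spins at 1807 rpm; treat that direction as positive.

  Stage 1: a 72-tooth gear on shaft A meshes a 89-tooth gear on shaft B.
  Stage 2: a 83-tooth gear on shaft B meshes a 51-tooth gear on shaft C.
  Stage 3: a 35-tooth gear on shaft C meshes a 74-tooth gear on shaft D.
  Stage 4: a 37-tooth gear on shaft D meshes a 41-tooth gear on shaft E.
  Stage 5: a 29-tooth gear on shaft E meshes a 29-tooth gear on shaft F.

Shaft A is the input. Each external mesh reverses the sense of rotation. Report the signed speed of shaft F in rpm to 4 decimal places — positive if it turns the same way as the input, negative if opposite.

-1015.4598 rpm (opposite to input, |ω| = 1015.4598 rpm)

Stage 1 [72T→89T]: ω = 1807.0000×72/89 = 1461.8427 rpm, dir flips to −; running = −1461.8427
Stage 2 [83T→51T]: ω = 1461.8427×83/51 = 2379.0773 rpm, dir flips to +; running = +2379.0773
Stage 3 [35T→74T]: ω = 2379.0773×35/74 = 1125.2393 rpm, dir flips to −; running = −1125.2393
Stage 4 [37T→41T]: ω = 1125.2393×37/41 = 1015.4598 rpm, dir flips to +; running = +1015.4598
Stage 5 [29T→29T]: ω = 1015.4598×29/29 = 1015.4598 rpm, dir flips to −; running = −1015.4598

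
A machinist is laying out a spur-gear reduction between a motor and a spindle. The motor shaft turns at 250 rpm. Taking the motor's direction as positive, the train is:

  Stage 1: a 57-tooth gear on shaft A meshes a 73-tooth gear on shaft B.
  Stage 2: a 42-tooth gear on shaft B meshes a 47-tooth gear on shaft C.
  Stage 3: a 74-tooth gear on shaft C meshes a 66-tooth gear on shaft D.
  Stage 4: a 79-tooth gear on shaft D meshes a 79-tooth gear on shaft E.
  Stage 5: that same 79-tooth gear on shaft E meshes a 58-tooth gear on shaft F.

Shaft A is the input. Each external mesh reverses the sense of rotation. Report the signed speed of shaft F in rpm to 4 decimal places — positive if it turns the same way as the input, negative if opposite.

Stage 1 [57T→73T]: ω = 250.0000×57/73 = 195.2055 rpm, dir flips to −; running = −195.2055
Stage 2 [42T→47T]: ω = 195.2055×42/47 = 174.4389 rpm, dir flips to +; running = +174.4389
Stage 3 [74T→66T]: ω = 174.4389×74/66 = 195.5831 rpm, dir flips to −; running = −195.5831
Stage 4 [79T→79T]: ω = 195.5831×79/79 = 195.5831 rpm, dir flips to +; running = +195.5831
Stage 5 [79T→58T]: ω = 195.5831×79/58 = 266.3976 rpm, dir flips to −; running = −266.3976

-266.3976 rpm (opposite to input, |ω| = 266.3976 rpm)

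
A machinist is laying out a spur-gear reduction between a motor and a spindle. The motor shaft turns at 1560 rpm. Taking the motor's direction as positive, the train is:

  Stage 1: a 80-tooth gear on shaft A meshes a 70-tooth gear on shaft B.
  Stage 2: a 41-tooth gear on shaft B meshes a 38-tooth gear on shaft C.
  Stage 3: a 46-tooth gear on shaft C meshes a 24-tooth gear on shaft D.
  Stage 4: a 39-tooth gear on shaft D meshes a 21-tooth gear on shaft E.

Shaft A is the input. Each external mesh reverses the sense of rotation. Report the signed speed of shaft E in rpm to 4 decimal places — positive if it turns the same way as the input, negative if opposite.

+6847.1321 rpm (same as input, |ω| = 6847.1321 rpm)

Stage 1 [80T→70T]: ω = 1560.0000×80/70 = 1782.8571 rpm, dir flips to −; running = −1782.8571
Stage 2 [41T→38T]: ω = 1782.8571×41/38 = 1923.6090 rpm, dir flips to +; running = +1923.6090
Stage 3 [46T→24T]: ω = 1923.6090×46/24 = 3686.9173 rpm, dir flips to −; running = −3686.9173
Stage 4 [39T→21T]: ω = 3686.9173×39/21 = 6847.1321 rpm, dir flips to +; running = +6847.1321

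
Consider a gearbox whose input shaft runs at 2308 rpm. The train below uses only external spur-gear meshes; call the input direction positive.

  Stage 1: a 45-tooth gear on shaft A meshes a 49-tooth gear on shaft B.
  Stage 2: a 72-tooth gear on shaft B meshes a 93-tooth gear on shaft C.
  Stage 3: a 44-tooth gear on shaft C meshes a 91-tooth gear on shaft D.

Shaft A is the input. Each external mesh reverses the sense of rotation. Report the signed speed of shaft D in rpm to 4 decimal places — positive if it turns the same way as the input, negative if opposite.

-793.4381 rpm (opposite to input, |ω| = 793.4381 rpm)

Stage 1 [45T→49T]: ω = 2308.0000×45/49 = 2119.5918 rpm, dir flips to −; running = −2119.5918
Stage 2 [72T→93T]: ω = 2119.5918×72/93 = 1640.9743 rpm, dir flips to +; running = +1640.9743
Stage 3 [44T→91T]: ω = 1640.9743×44/91 = 793.4381 rpm, dir flips to −; running = −793.4381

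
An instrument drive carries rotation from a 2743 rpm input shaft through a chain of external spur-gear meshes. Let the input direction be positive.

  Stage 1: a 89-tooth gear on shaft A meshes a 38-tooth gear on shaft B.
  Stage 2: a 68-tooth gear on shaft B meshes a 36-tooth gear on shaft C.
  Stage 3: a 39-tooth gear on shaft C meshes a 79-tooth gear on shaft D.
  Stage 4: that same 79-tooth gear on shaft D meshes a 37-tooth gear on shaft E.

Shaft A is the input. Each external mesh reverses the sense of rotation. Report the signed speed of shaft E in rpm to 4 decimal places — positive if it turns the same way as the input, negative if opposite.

+12790.9120 rpm (same as input, |ω| = 12790.9120 rpm)

Stage 1 [89T→38T]: ω = 2743.0000×89/38 = 6424.3947 rpm, dir flips to −; running = −6424.3947
Stage 2 [68T→36T]: ω = 6424.3947×68/36 = 12134.9678 rpm, dir flips to +; running = +12134.9678
Stage 3 [39T→79T]: ω = 12134.9678×39/79 = 5990.6803 rpm, dir flips to −; running = −5990.6803
Stage 4 [79T→37T]: ω = 5990.6803×79/37 = 12790.9120 rpm, dir flips to +; running = +12790.9120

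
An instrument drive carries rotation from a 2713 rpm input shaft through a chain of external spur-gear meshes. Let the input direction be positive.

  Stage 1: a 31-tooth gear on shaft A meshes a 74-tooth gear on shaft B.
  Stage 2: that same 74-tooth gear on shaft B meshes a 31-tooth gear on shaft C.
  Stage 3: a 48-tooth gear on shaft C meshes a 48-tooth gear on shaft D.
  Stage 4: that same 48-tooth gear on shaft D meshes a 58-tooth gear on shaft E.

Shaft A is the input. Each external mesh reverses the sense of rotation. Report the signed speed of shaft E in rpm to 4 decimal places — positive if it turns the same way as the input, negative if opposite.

Stage 1 [31T→74T]: ω = 2713.0000×31/74 = 1136.5270 rpm, dir flips to −; running = −1136.5270
Stage 2 [74T→31T]: ω = 1136.5270×74/31 = 2713.0000 rpm, dir flips to +; running = +2713.0000
Stage 3 [48T→48T]: ω = 2713.0000×48/48 = 2713.0000 rpm, dir flips to −; running = −2713.0000
Stage 4 [48T→58T]: ω = 2713.0000×48/58 = 2245.2414 rpm, dir flips to +; running = +2245.2414

+2245.2414 rpm (same as input, |ω| = 2245.2414 rpm)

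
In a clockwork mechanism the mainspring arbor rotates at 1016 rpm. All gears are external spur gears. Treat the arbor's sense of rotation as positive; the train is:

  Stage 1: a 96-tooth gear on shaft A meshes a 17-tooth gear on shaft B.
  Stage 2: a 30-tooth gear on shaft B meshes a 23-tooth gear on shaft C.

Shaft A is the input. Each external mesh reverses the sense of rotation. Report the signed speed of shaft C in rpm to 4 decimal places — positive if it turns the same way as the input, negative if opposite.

Stage 1 [96T→17T]: ω = 1016.0000×96/17 = 5737.4118 rpm, dir flips to −; running = −5737.4118
Stage 2 [30T→23T]: ω = 5737.4118×30/23 = 7483.5806 rpm, dir flips to +; running = +7483.5806

+7483.5806 rpm (same as input, |ω| = 7483.5806 rpm)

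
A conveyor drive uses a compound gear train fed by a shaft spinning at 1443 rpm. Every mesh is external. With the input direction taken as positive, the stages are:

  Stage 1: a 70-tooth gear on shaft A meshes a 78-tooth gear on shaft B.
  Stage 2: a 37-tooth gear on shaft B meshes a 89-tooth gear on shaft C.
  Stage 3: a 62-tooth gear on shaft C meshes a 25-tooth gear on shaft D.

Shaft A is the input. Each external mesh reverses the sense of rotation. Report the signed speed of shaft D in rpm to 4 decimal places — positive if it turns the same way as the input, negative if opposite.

-1335.1596 rpm (opposite to input, |ω| = 1335.1596 rpm)

Stage 1 [70T→78T]: ω = 1443.0000×70/78 = 1295.0000 rpm, dir flips to −; running = −1295.0000
Stage 2 [37T→89T]: ω = 1295.0000×37/89 = 538.3708 rpm, dir flips to +; running = +538.3708
Stage 3 [62T→25T]: ω = 538.3708×62/25 = 1335.1596 rpm, dir flips to −; running = −1335.1596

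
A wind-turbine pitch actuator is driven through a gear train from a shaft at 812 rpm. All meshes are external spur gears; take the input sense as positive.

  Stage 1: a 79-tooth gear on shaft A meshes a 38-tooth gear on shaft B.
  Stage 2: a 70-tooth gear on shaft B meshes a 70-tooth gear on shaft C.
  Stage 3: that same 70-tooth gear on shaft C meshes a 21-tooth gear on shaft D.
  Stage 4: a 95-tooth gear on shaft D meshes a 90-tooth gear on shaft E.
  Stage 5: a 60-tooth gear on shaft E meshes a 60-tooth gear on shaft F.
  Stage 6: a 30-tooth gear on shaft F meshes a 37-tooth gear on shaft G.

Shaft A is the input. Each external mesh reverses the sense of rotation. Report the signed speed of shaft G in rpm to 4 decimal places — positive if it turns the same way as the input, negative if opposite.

+4815.9159 rpm (same as input, |ω| = 4815.9159 rpm)

Stage 1 [79T→38T]: ω = 812.0000×79/38 = 1688.1053 rpm, dir flips to −; running = −1688.1053
Stage 2 [70T→70T]: ω = 1688.1053×70/70 = 1688.1053 rpm, dir flips to +; running = +1688.1053
Stage 3 [70T→21T]: ω = 1688.1053×70/21 = 5627.0175 rpm, dir flips to −; running = −5627.0175
Stage 4 [95T→90T]: ω = 5627.0175×95/90 = 5939.6296 rpm, dir flips to +; running = +5939.6296
Stage 5 [60T→60T]: ω = 5939.6296×60/60 = 5939.6296 rpm, dir flips to −; running = −5939.6296
Stage 6 [30T→37T]: ω = 5939.6296×30/37 = 4815.9159 rpm, dir flips to +; running = +4815.9159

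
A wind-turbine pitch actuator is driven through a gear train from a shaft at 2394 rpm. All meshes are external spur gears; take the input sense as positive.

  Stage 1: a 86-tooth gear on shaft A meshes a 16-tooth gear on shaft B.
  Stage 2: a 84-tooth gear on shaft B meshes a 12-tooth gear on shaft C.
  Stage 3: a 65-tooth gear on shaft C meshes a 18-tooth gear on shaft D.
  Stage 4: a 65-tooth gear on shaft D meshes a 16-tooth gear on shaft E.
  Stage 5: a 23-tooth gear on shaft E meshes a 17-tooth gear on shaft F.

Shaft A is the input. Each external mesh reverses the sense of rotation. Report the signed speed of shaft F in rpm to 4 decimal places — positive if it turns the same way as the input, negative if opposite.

-1787778.8488 rpm (opposite to input, |ω| = 1787778.8488 rpm)

Stage 1 [86T→16T]: ω = 2394.0000×86/16 = 12867.7500 rpm, dir flips to −; running = −12867.7500
Stage 2 [84T→12T]: ω = 12867.7500×84/12 = 90074.2500 rpm, dir flips to +; running = +90074.2500
Stage 3 [65T→18T]: ω = 90074.2500×65/18 = 325268.1250 rpm, dir flips to −; running = −325268.1250
Stage 4 [65T→16T]: ω = 325268.1250×65/16 = 1321401.7578 rpm, dir flips to +; running = +1321401.7578
Stage 5 [23T→17T]: ω = 1321401.7578×23/17 = 1787778.8488 rpm, dir flips to −; running = −1787778.8488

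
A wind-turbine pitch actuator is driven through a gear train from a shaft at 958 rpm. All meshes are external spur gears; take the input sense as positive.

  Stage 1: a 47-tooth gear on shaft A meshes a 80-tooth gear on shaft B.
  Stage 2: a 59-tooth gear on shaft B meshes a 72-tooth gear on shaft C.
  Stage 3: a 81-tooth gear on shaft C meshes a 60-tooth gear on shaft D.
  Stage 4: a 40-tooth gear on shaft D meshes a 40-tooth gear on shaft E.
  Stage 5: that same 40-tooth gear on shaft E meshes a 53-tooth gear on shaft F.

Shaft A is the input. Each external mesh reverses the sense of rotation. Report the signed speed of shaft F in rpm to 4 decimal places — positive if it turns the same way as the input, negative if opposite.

Stage 1 [47T→80T]: ω = 958.0000×47/80 = 562.8250 rpm, dir flips to −; running = −562.8250
Stage 2 [59T→72T]: ω = 562.8250×59/72 = 461.2038 rpm, dir flips to +; running = +461.2038
Stage 3 [81T→60T]: ω = 461.2038×81/60 = 622.6252 rpm, dir flips to −; running = −622.6252
Stage 4 [40T→40T]: ω = 622.6252×40/40 = 622.6252 rpm, dir flips to +; running = +622.6252
Stage 5 [40T→53T]: ω = 622.6252×40/53 = 469.9058 rpm, dir flips to −; running = −469.9058

-469.9058 rpm (opposite to input, |ω| = 469.9058 rpm)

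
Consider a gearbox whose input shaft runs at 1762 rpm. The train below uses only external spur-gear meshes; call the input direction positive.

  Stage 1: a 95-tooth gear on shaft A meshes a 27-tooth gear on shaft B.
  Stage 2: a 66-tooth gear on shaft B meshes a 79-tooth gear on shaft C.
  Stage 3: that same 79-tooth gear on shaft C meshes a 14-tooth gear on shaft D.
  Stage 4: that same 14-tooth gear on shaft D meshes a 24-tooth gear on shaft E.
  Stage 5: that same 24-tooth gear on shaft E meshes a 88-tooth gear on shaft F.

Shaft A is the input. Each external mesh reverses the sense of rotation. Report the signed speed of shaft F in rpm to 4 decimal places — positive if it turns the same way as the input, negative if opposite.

Stage 1 [95T→27T]: ω = 1762.0000×95/27 = 6199.6296 rpm, dir flips to −; running = −6199.6296
Stage 2 [66T→79T]: ω = 6199.6296×66/79 = 5179.4374 rpm, dir flips to +; running = +5179.4374
Stage 3 [79T→14T]: ω = 5179.4374×79/14 = 29226.8254 rpm, dir flips to −; running = −29226.8254
Stage 4 [14T→24T]: ω = 29226.8254×14/24 = 17048.9815 rpm, dir flips to +; running = +17048.9815
Stage 5 [24T→88T]: ω = 17048.9815×24/88 = 4649.7222 rpm, dir flips to −; running = −4649.7222

-4649.7222 rpm (opposite to input, |ω| = 4649.7222 rpm)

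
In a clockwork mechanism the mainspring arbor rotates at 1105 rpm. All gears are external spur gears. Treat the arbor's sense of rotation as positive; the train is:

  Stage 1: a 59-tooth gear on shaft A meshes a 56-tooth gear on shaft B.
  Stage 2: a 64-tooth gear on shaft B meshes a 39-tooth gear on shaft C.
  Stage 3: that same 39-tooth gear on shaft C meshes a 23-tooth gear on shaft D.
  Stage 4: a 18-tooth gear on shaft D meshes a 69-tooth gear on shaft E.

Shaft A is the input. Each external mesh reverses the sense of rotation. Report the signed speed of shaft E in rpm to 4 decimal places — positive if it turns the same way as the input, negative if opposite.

+845.0878 rpm (same as input, |ω| = 845.0878 rpm)

Stage 1 [59T→56T]: ω = 1105.0000×59/56 = 1164.1964 rpm, dir flips to −; running = −1164.1964
Stage 2 [64T→39T]: ω = 1164.1964×64/39 = 1910.4762 rpm, dir flips to +; running = +1910.4762
Stage 3 [39T→23T]: ω = 1910.4762×39/23 = 3239.5031 rpm, dir flips to −; running = −3239.5031
Stage 4 [18T→69T]: ω = 3239.5031×18/69 = 845.0878 rpm, dir flips to +; running = +845.0878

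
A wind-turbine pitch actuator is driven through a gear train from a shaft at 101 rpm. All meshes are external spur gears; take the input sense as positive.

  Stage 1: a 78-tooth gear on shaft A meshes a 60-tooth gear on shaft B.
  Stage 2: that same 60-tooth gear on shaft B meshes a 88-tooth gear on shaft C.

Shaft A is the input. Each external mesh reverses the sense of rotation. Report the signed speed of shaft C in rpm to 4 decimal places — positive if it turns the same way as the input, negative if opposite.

+89.5227 rpm (same as input, |ω| = 89.5227 rpm)

Stage 1 [78T→60T]: ω = 101.0000×78/60 = 131.3000 rpm, dir flips to −; running = −131.3000
Stage 2 [60T→88T]: ω = 131.3000×60/88 = 89.5227 rpm, dir flips to +; running = +89.5227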